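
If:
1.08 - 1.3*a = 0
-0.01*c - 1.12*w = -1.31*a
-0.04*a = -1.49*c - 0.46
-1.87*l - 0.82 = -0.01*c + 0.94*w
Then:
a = 0.83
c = -0.29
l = -0.93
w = 0.97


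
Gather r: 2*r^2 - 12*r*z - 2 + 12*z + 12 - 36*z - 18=2*r^2 - 12*r*z - 24*z - 8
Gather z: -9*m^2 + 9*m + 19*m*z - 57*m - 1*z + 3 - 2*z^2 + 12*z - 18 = -9*m^2 - 48*m - 2*z^2 + z*(19*m + 11) - 15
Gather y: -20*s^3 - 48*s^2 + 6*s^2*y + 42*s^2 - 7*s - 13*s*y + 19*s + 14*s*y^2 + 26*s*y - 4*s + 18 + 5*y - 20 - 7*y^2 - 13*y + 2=-20*s^3 - 6*s^2 + 8*s + y^2*(14*s - 7) + y*(6*s^2 + 13*s - 8)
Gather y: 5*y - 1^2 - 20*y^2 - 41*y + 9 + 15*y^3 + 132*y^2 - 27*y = 15*y^3 + 112*y^2 - 63*y + 8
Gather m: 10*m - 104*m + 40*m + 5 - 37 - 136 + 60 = -54*m - 108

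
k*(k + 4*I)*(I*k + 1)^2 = -k^4 - 2*I*k^3 - 7*k^2 + 4*I*k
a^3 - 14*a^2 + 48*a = a*(a - 8)*(a - 6)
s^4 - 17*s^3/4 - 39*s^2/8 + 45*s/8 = s*(s - 5)*(s - 3/4)*(s + 3/2)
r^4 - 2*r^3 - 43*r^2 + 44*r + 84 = (r - 7)*(r - 2)*(r + 1)*(r + 6)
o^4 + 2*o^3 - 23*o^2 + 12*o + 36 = (o - 3)*(o - 2)*(o + 1)*(o + 6)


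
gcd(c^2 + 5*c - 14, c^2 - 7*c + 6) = 1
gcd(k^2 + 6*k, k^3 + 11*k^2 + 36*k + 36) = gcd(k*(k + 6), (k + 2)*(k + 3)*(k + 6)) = k + 6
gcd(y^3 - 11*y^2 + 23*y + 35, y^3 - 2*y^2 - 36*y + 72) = 1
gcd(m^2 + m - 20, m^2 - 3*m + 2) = 1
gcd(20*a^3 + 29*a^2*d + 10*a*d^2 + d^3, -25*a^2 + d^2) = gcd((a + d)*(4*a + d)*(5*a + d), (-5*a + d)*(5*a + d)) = 5*a + d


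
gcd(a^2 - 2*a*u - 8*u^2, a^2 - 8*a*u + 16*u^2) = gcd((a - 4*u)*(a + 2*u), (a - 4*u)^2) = -a + 4*u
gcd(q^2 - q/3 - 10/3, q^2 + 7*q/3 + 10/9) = q + 5/3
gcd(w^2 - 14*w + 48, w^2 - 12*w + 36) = w - 6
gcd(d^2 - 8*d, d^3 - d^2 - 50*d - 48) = d - 8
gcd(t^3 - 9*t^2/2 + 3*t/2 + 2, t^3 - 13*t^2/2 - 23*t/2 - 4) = t + 1/2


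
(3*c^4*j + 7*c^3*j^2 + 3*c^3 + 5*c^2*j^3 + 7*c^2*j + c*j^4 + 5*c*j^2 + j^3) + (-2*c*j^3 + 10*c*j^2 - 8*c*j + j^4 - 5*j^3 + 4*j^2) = 3*c^4*j + 7*c^3*j^2 + 3*c^3 + 5*c^2*j^3 + 7*c^2*j + c*j^4 - 2*c*j^3 + 15*c*j^2 - 8*c*j + j^4 - 4*j^3 + 4*j^2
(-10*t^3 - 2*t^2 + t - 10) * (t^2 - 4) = -10*t^5 - 2*t^4 + 41*t^3 - 2*t^2 - 4*t + 40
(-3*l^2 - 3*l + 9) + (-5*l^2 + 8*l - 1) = -8*l^2 + 5*l + 8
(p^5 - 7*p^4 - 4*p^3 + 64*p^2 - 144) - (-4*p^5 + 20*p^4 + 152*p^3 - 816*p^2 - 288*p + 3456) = 5*p^5 - 27*p^4 - 156*p^3 + 880*p^2 + 288*p - 3600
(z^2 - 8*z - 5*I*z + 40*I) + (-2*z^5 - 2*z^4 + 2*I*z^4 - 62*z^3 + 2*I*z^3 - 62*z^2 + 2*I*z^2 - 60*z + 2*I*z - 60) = -2*z^5 - 2*z^4 + 2*I*z^4 - 62*z^3 + 2*I*z^3 - 61*z^2 + 2*I*z^2 - 68*z - 3*I*z - 60 + 40*I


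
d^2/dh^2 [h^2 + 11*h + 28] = 2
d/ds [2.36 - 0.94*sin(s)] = -0.94*cos(s)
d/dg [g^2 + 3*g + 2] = 2*g + 3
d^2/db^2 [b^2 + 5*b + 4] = 2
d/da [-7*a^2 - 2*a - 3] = -14*a - 2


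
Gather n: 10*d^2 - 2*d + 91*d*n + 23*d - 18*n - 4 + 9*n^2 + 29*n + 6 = 10*d^2 + 21*d + 9*n^2 + n*(91*d + 11) + 2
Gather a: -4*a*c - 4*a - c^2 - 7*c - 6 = a*(-4*c - 4) - c^2 - 7*c - 6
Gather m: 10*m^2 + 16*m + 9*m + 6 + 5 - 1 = 10*m^2 + 25*m + 10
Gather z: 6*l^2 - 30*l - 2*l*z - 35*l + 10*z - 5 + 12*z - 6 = 6*l^2 - 65*l + z*(22 - 2*l) - 11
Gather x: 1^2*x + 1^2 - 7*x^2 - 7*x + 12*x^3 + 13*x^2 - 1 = 12*x^3 + 6*x^2 - 6*x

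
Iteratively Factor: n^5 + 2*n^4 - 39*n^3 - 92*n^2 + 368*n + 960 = (n + 4)*(n^4 - 2*n^3 - 31*n^2 + 32*n + 240) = (n + 4)^2*(n^3 - 6*n^2 - 7*n + 60) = (n - 4)*(n + 4)^2*(n^2 - 2*n - 15) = (n - 4)*(n + 3)*(n + 4)^2*(n - 5)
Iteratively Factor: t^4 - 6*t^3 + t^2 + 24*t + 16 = (t + 1)*(t^3 - 7*t^2 + 8*t + 16) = (t + 1)^2*(t^2 - 8*t + 16) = (t - 4)*(t + 1)^2*(t - 4)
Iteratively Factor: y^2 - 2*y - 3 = (y - 3)*(y + 1)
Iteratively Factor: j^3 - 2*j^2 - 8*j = (j)*(j^2 - 2*j - 8) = j*(j + 2)*(j - 4)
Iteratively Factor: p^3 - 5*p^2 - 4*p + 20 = (p - 5)*(p^2 - 4) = (p - 5)*(p + 2)*(p - 2)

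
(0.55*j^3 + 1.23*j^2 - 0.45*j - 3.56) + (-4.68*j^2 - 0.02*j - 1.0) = 0.55*j^3 - 3.45*j^2 - 0.47*j - 4.56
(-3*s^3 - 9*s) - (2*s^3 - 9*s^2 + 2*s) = -5*s^3 + 9*s^2 - 11*s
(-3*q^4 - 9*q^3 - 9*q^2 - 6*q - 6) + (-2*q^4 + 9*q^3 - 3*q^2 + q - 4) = -5*q^4 - 12*q^2 - 5*q - 10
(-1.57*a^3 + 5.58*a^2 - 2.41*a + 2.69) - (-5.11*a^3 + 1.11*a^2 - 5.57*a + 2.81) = 3.54*a^3 + 4.47*a^2 + 3.16*a - 0.12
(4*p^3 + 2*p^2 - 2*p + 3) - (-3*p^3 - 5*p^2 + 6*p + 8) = 7*p^3 + 7*p^2 - 8*p - 5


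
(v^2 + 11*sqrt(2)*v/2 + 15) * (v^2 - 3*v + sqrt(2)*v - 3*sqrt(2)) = v^4 - 3*v^3 + 13*sqrt(2)*v^3/2 - 39*sqrt(2)*v^2/2 + 26*v^2 - 78*v + 15*sqrt(2)*v - 45*sqrt(2)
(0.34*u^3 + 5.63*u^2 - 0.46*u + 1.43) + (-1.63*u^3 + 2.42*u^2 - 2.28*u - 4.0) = -1.29*u^3 + 8.05*u^2 - 2.74*u - 2.57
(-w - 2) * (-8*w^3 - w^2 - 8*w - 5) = 8*w^4 + 17*w^3 + 10*w^2 + 21*w + 10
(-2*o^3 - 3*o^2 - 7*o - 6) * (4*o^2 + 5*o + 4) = -8*o^5 - 22*o^4 - 51*o^3 - 71*o^2 - 58*o - 24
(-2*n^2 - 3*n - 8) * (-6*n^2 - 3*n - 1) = 12*n^4 + 24*n^3 + 59*n^2 + 27*n + 8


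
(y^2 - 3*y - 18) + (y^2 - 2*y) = 2*y^2 - 5*y - 18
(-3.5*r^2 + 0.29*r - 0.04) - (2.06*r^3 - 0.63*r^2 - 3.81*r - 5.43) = -2.06*r^3 - 2.87*r^2 + 4.1*r + 5.39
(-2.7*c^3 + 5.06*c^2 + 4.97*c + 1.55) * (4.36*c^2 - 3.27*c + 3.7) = -11.772*c^5 + 30.8906*c^4 - 4.867*c^3 + 9.2281*c^2 + 13.3205*c + 5.735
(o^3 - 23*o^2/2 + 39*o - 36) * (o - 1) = o^4 - 25*o^3/2 + 101*o^2/2 - 75*o + 36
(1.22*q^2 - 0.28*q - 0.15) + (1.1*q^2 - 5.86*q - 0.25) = 2.32*q^2 - 6.14*q - 0.4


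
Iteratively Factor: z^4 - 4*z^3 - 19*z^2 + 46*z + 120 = (z - 4)*(z^3 - 19*z - 30) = (z - 4)*(z + 3)*(z^2 - 3*z - 10) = (z - 4)*(z + 2)*(z + 3)*(z - 5)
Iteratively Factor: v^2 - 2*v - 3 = (v - 3)*(v + 1)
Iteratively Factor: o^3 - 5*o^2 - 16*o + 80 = (o - 5)*(o^2 - 16) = (o - 5)*(o + 4)*(o - 4)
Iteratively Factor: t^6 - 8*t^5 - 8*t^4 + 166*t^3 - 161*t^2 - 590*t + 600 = (t - 5)*(t^5 - 3*t^4 - 23*t^3 + 51*t^2 + 94*t - 120) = (t - 5)*(t - 3)*(t^4 - 23*t^2 - 18*t + 40) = (t - 5)^2*(t - 3)*(t^3 + 5*t^2 + 2*t - 8) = (t - 5)^2*(t - 3)*(t + 2)*(t^2 + 3*t - 4) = (t - 5)^2*(t - 3)*(t + 2)*(t + 4)*(t - 1)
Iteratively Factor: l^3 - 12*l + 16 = (l - 2)*(l^2 + 2*l - 8) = (l - 2)^2*(l + 4)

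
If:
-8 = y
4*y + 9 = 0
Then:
No Solution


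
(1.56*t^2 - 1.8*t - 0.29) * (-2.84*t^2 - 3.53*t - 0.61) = -4.4304*t^4 - 0.3948*t^3 + 6.226*t^2 + 2.1217*t + 0.1769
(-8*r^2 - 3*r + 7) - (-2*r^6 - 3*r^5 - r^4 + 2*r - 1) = 2*r^6 + 3*r^5 + r^4 - 8*r^2 - 5*r + 8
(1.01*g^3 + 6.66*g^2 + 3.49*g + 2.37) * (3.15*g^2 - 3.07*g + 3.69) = 3.1815*g^5 + 17.8783*g^4 - 5.7258*g^3 + 21.3266*g^2 + 5.6022*g + 8.7453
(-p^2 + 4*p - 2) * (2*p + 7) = -2*p^3 + p^2 + 24*p - 14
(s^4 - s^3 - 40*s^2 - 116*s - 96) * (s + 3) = s^5 + 2*s^4 - 43*s^3 - 236*s^2 - 444*s - 288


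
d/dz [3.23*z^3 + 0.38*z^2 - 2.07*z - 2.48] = 9.69*z^2 + 0.76*z - 2.07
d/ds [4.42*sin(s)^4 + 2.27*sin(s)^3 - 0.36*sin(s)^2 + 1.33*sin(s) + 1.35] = (17.68*sin(s)^3 + 6.81*sin(s)^2 - 0.72*sin(s) + 1.33)*cos(s)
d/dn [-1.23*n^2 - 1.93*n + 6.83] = -2.46*n - 1.93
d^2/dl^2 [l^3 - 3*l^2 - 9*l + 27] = 6*l - 6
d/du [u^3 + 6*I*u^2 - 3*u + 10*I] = 3*u^2 + 12*I*u - 3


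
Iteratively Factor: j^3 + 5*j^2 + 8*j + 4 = (j + 1)*(j^2 + 4*j + 4) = (j + 1)*(j + 2)*(j + 2)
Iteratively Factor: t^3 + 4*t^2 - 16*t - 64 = (t + 4)*(t^2 - 16) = (t - 4)*(t + 4)*(t + 4)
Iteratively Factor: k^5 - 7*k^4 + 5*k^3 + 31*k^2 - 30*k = (k - 3)*(k^4 - 4*k^3 - 7*k^2 + 10*k) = (k - 5)*(k - 3)*(k^3 + k^2 - 2*k) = (k - 5)*(k - 3)*(k + 2)*(k^2 - k) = (k - 5)*(k - 3)*(k - 1)*(k + 2)*(k)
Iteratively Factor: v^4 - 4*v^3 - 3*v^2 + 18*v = (v - 3)*(v^3 - v^2 - 6*v) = (v - 3)*(v + 2)*(v^2 - 3*v) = v*(v - 3)*(v + 2)*(v - 3)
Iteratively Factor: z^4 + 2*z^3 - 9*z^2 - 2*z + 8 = (z + 1)*(z^3 + z^2 - 10*z + 8) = (z - 1)*(z + 1)*(z^2 + 2*z - 8) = (z - 1)*(z + 1)*(z + 4)*(z - 2)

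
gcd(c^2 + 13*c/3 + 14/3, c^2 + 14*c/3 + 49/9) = c + 7/3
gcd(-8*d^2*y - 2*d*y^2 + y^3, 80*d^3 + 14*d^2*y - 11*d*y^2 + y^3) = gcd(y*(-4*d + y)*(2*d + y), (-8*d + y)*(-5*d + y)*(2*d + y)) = 2*d + y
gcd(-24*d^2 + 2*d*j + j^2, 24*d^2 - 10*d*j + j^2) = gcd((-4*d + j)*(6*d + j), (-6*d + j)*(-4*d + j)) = 4*d - j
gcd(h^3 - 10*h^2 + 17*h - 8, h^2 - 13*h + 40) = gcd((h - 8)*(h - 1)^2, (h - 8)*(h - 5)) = h - 8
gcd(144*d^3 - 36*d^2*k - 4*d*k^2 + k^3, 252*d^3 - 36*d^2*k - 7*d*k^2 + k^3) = 36*d^2 - k^2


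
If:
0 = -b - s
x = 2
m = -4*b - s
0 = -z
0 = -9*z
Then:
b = -s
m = 3*s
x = 2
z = 0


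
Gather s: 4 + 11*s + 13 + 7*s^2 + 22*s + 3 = 7*s^2 + 33*s + 20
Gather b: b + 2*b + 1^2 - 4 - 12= 3*b - 15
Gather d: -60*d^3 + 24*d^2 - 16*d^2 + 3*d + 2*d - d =-60*d^3 + 8*d^2 + 4*d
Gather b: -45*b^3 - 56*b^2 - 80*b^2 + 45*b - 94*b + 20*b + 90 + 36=-45*b^3 - 136*b^2 - 29*b + 126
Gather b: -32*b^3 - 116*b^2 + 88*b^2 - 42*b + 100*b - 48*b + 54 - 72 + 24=-32*b^3 - 28*b^2 + 10*b + 6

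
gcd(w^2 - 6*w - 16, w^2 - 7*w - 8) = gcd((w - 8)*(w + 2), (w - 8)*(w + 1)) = w - 8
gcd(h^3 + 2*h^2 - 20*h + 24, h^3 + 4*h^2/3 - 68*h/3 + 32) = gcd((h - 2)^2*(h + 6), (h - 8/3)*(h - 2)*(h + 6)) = h^2 + 4*h - 12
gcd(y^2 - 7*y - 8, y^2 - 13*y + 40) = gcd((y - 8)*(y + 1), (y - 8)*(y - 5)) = y - 8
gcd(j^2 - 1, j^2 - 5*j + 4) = j - 1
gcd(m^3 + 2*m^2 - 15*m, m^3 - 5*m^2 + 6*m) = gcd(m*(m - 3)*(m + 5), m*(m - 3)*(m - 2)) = m^2 - 3*m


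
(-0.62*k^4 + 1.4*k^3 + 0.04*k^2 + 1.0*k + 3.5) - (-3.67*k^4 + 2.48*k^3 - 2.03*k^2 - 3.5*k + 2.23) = 3.05*k^4 - 1.08*k^3 + 2.07*k^2 + 4.5*k + 1.27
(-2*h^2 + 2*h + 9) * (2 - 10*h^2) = 20*h^4 - 20*h^3 - 94*h^2 + 4*h + 18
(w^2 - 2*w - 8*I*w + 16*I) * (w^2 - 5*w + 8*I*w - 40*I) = w^4 - 7*w^3 + 74*w^2 - 448*w + 640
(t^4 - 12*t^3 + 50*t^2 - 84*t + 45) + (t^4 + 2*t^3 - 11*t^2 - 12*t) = 2*t^4 - 10*t^3 + 39*t^2 - 96*t + 45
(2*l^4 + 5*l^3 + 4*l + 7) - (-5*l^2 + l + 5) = 2*l^4 + 5*l^3 + 5*l^2 + 3*l + 2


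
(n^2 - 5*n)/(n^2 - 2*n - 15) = n/(n + 3)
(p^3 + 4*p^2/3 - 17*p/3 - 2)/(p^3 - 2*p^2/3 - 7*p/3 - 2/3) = (p + 3)/(p + 1)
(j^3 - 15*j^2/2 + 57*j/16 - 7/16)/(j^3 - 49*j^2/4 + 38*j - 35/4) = (j - 1/4)/(j - 5)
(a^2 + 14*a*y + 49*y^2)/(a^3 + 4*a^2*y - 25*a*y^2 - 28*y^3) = (-a - 7*y)/(-a^2 + 3*a*y + 4*y^2)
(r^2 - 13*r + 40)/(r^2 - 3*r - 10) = (r - 8)/(r + 2)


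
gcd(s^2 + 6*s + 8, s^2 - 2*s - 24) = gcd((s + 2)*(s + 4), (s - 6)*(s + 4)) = s + 4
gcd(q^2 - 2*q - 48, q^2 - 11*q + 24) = q - 8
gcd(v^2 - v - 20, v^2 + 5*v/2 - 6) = v + 4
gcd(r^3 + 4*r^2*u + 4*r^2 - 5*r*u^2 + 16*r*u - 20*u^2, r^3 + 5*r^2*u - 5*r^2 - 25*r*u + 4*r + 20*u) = r + 5*u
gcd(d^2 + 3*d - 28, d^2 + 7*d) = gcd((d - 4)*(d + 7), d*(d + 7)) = d + 7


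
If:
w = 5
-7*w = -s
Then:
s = 35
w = 5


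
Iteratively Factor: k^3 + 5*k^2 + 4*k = (k + 1)*(k^2 + 4*k) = (k + 1)*(k + 4)*(k)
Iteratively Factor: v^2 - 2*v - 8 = (v + 2)*(v - 4)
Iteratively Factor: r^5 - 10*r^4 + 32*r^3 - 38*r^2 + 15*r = (r - 5)*(r^4 - 5*r^3 + 7*r^2 - 3*r) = r*(r - 5)*(r^3 - 5*r^2 + 7*r - 3) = r*(r - 5)*(r - 3)*(r^2 - 2*r + 1) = r*(r - 5)*(r - 3)*(r - 1)*(r - 1)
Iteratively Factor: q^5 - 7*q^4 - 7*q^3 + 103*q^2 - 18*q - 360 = (q - 4)*(q^4 - 3*q^3 - 19*q^2 + 27*q + 90) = (q - 4)*(q + 2)*(q^3 - 5*q^2 - 9*q + 45) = (q - 4)*(q + 2)*(q + 3)*(q^2 - 8*q + 15) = (q - 4)*(q - 3)*(q + 2)*(q + 3)*(q - 5)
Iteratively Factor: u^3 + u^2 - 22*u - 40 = (u + 2)*(u^2 - u - 20) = (u + 2)*(u + 4)*(u - 5)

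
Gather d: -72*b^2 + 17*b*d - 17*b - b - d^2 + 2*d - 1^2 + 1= -72*b^2 - 18*b - d^2 + d*(17*b + 2)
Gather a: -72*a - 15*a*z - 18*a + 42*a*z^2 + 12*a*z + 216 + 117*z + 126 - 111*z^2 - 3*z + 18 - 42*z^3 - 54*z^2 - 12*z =a*(42*z^2 - 3*z - 90) - 42*z^3 - 165*z^2 + 102*z + 360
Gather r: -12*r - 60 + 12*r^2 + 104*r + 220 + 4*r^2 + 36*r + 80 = 16*r^2 + 128*r + 240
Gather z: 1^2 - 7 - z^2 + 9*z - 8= -z^2 + 9*z - 14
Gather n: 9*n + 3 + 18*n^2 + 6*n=18*n^2 + 15*n + 3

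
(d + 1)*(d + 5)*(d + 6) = d^3 + 12*d^2 + 41*d + 30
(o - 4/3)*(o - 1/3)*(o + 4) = o^3 + 7*o^2/3 - 56*o/9 + 16/9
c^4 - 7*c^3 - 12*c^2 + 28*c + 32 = (c - 8)*(c - 2)*(c + 1)*(c + 2)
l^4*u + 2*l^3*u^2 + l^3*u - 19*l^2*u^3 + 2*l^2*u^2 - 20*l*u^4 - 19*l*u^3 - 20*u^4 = (l - 4*u)*(l + u)*(l + 5*u)*(l*u + u)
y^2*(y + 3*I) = y^3 + 3*I*y^2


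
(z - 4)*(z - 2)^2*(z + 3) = z^4 - 5*z^3 - 4*z^2 + 44*z - 48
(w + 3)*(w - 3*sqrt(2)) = w^2 - 3*sqrt(2)*w + 3*w - 9*sqrt(2)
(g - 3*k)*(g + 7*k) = g^2 + 4*g*k - 21*k^2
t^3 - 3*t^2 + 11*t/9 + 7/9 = (t - 7/3)*(t - 1)*(t + 1/3)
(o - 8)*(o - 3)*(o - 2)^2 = o^4 - 15*o^3 + 72*o^2 - 140*o + 96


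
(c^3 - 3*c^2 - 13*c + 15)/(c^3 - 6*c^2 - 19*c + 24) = (c - 5)/(c - 8)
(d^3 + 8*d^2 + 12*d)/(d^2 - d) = (d^2 + 8*d + 12)/(d - 1)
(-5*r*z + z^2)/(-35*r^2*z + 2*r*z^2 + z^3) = 1/(7*r + z)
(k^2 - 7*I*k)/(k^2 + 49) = k/(k + 7*I)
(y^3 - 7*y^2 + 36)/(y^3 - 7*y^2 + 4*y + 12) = (y^2 - y - 6)/(y^2 - y - 2)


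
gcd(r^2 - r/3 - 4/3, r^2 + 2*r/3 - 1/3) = r + 1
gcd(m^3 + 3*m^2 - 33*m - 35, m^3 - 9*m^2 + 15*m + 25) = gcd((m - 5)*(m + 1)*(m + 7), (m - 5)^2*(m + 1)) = m^2 - 4*m - 5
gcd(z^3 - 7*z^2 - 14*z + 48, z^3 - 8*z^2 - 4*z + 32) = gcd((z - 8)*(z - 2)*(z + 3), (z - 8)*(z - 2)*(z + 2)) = z^2 - 10*z + 16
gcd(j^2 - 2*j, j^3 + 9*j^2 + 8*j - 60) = j - 2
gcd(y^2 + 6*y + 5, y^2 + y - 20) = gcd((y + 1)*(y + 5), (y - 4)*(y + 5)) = y + 5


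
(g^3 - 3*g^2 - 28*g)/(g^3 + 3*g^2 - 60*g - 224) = g*(g - 7)/(g^2 - g - 56)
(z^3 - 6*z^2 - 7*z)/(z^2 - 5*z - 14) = z*(z + 1)/(z + 2)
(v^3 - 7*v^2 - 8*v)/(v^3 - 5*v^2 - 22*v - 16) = v/(v + 2)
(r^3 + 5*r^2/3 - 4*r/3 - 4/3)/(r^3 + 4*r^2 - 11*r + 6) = (3*r^2 + 8*r + 4)/(3*(r^2 + 5*r - 6))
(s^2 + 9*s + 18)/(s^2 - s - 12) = (s + 6)/(s - 4)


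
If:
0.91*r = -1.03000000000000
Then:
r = -1.13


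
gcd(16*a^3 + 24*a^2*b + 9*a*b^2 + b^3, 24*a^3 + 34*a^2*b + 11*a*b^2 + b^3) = 4*a^2 + 5*a*b + b^2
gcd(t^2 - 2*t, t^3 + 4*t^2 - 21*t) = t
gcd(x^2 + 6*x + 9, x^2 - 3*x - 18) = x + 3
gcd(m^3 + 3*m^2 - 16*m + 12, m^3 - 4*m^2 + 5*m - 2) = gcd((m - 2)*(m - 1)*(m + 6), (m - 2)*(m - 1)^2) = m^2 - 3*m + 2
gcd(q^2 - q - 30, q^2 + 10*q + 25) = q + 5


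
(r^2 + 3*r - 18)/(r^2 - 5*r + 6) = (r + 6)/(r - 2)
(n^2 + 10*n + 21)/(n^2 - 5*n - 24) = (n + 7)/(n - 8)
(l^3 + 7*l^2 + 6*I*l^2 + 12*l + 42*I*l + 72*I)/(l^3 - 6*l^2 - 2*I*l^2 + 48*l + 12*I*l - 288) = (l^2 + 7*l + 12)/(l^2 + l*(-6 - 8*I) + 48*I)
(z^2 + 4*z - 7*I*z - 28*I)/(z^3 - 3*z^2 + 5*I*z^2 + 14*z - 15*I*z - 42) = (z^2 + z*(4 - 7*I) - 28*I)/(z^3 + z^2*(-3 + 5*I) + z*(14 - 15*I) - 42)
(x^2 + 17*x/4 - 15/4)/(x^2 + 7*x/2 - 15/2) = (4*x - 3)/(2*(2*x - 3))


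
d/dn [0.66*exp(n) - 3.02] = 0.66*exp(n)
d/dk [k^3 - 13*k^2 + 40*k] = 3*k^2 - 26*k + 40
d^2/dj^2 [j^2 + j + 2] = 2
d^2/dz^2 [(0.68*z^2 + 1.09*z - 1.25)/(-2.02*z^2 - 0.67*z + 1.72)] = (-3.5527136788005e-15*z^4 - 7.05464800000001*z^3 + 16.427448*z^2 - 12.572076*z + 3.272594)/(8.242408*z^6 + 8.201604*z^5 - 18.33453*z^4 - 13.666325*z^3 + 15.61158*z^2 + 5.946384*z - 5.088448)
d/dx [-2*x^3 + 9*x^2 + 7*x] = -6*x^2 + 18*x + 7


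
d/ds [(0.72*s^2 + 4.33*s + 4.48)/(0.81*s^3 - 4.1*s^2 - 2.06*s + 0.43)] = (-0.5832*s^4 - 7.0146*s^3 + 5.3834*s^2 + 37.3552*s + 11.0907)/(0.6561*s^6 - 6.642*s^5 + 13.4728*s^4 + 17.5886*s^3 + 0.7176*s^2 - 1.7716*s + 0.1849)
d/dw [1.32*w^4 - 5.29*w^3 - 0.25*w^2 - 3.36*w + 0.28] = 5.28*w^3 - 15.87*w^2 - 0.5*w - 3.36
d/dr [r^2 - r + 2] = 2*r - 1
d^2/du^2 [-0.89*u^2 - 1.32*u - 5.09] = -1.78000000000000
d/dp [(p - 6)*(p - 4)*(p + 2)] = 3*p^2 - 16*p + 4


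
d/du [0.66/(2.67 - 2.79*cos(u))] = -1.8414*sin(u)/(2.79*cos(u) - 2.67)^2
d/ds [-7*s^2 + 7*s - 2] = 7 - 14*s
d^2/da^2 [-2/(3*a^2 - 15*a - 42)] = 4*(-a^2 + 5*a + (2*a - 5)^2 + 14)/(3*(-a^2 + 5*a + 14)^3)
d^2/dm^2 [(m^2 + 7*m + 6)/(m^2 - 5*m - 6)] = 24/(m^3 - 18*m^2 + 108*m - 216)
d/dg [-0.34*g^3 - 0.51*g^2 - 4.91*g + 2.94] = -1.02*g^2 - 1.02*g - 4.91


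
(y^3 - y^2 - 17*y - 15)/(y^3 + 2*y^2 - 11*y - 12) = (y^2 - 2*y - 15)/(y^2 + y - 12)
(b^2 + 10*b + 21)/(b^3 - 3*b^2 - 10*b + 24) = (b + 7)/(b^2 - 6*b + 8)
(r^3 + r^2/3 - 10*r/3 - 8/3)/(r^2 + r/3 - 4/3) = (r^2 - r - 2)/(r - 1)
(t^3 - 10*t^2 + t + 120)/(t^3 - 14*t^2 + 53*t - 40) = (t + 3)/(t - 1)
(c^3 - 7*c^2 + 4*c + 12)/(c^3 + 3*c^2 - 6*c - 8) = (c - 6)/(c + 4)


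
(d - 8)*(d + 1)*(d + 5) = d^3 - 2*d^2 - 43*d - 40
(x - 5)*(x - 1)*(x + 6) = x^3 - 31*x + 30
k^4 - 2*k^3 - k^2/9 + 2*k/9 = k*(k - 2)*(k - 1/3)*(k + 1/3)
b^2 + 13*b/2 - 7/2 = (b - 1/2)*(b + 7)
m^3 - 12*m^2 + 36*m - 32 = (m - 8)*(m - 2)^2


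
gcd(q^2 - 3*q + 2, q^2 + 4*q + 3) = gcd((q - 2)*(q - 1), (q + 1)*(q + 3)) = 1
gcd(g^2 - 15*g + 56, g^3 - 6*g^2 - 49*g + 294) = g - 7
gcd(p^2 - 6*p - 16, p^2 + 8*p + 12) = p + 2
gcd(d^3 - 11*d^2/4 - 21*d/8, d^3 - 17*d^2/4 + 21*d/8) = d^2 - 7*d/2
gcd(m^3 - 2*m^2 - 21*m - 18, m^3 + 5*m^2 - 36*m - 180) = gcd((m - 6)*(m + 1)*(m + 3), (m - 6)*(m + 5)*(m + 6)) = m - 6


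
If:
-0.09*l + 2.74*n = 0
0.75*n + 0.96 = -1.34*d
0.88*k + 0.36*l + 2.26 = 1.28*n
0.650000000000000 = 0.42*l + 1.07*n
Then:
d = -0.74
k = -3.08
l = 1.43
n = 0.05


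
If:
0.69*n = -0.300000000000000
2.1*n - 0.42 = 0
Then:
No Solution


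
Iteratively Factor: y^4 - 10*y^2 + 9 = (y + 3)*(y^3 - 3*y^2 - y + 3) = (y - 1)*(y + 3)*(y^2 - 2*y - 3) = (y - 3)*(y - 1)*(y + 3)*(y + 1)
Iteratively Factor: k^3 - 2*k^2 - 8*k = (k + 2)*(k^2 - 4*k) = k*(k + 2)*(k - 4)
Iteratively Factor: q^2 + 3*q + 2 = (q + 1)*(q + 2)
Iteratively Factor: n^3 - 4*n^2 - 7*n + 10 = (n - 5)*(n^2 + n - 2) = (n - 5)*(n + 2)*(n - 1)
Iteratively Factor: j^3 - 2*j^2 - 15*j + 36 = (j - 3)*(j^2 + j - 12) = (j - 3)*(j + 4)*(j - 3)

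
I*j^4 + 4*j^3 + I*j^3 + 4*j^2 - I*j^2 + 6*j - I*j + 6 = (j - 3*I)*(j - 2*I)*(j + I)*(I*j + I)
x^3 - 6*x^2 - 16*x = x*(x - 8)*(x + 2)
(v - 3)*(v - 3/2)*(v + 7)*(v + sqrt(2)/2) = v^4 + sqrt(2)*v^3/2 + 5*v^3/2 - 27*v^2 + 5*sqrt(2)*v^2/4 - 27*sqrt(2)*v/2 + 63*v/2 + 63*sqrt(2)/4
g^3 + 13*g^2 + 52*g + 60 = (g + 2)*(g + 5)*(g + 6)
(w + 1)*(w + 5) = w^2 + 6*w + 5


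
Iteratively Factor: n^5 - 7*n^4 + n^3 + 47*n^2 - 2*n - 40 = (n + 2)*(n^4 - 9*n^3 + 19*n^2 + 9*n - 20) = (n - 5)*(n + 2)*(n^3 - 4*n^2 - n + 4) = (n - 5)*(n + 1)*(n + 2)*(n^2 - 5*n + 4) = (n - 5)*(n - 4)*(n + 1)*(n + 2)*(n - 1)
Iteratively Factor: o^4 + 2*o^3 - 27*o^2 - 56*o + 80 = (o - 5)*(o^3 + 7*o^2 + 8*o - 16) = (o - 5)*(o + 4)*(o^2 + 3*o - 4) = (o - 5)*(o + 4)^2*(o - 1)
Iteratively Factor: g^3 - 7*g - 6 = (g - 3)*(g^2 + 3*g + 2) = (g - 3)*(g + 1)*(g + 2)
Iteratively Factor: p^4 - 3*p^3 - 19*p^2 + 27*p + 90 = (p + 3)*(p^3 - 6*p^2 - p + 30) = (p - 3)*(p + 3)*(p^2 - 3*p - 10) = (p - 5)*(p - 3)*(p + 3)*(p + 2)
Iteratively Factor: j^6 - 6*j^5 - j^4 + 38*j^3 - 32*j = (j - 1)*(j^5 - 5*j^4 - 6*j^3 + 32*j^2 + 32*j) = (j - 4)*(j - 1)*(j^4 - j^3 - 10*j^2 - 8*j) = (j - 4)*(j - 1)*(j + 1)*(j^3 - 2*j^2 - 8*j) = (j - 4)*(j - 1)*(j + 1)*(j + 2)*(j^2 - 4*j) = (j - 4)^2*(j - 1)*(j + 1)*(j + 2)*(j)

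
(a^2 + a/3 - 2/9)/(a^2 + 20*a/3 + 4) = (a - 1/3)/(a + 6)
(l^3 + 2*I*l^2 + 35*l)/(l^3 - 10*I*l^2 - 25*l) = (l + 7*I)/(l - 5*I)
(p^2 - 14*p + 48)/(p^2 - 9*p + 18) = (p - 8)/(p - 3)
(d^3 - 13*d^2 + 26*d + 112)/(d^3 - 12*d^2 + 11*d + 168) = (d + 2)/(d + 3)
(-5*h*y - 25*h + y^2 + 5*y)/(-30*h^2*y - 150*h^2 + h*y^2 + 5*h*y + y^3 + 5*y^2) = 1/(6*h + y)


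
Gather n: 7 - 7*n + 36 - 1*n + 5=48 - 8*n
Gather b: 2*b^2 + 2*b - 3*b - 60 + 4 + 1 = 2*b^2 - b - 55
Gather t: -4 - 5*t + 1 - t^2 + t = -t^2 - 4*t - 3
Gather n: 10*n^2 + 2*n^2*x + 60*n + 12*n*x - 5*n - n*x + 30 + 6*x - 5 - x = n^2*(2*x + 10) + n*(11*x + 55) + 5*x + 25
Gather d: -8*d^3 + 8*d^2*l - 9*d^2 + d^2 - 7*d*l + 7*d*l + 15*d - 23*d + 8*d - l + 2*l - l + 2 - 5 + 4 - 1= -8*d^3 + d^2*(8*l - 8)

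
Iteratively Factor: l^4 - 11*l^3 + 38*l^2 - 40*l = (l)*(l^3 - 11*l^2 + 38*l - 40) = l*(l - 5)*(l^2 - 6*l + 8) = l*(l - 5)*(l - 2)*(l - 4)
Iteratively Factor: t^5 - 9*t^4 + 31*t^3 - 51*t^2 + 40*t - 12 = (t - 1)*(t^4 - 8*t^3 + 23*t^2 - 28*t + 12) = (t - 3)*(t - 1)*(t^3 - 5*t^2 + 8*t - 4) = (t - 3)*(t - 2)*(t - 1)*(t^2 - 3*t + 2) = (t - 3)*(t - 2)*(t - 1)^2*(t - 2)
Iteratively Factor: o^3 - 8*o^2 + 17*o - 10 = (o - 2)*(o^2 - 6*o + 5) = (o - 5)*(o - 2)*(o - 1)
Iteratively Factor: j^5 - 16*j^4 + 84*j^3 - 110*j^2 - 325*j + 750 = (j - 5)*(j^4 - 11*j^3 + 29*j^2 + 35*j - 150) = (j - 5)*(j + 2)*(j^3 - 13*j^2 + 55*j - 75) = (j - 5)^2*(j + 2)*(j^2 - 8*j + 15) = (j - 5)^2*(j - 3)*(j + 2)*(j - 5)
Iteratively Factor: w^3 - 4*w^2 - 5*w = (w - 5)*(w^2 + w) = (w - 5)*(w + 1)*(w)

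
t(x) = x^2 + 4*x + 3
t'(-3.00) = -2.00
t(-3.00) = 0.00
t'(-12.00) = -20.00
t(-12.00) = 99.00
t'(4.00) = 12.00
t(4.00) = 35.00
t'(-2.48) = -0.96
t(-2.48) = -0.77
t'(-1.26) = 1.48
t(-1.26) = -0.45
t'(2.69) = 9.38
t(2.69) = 21.00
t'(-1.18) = 1.64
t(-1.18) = -0.33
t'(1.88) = 7.76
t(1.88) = 14.05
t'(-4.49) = -4.98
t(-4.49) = 5.20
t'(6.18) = 16.36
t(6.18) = 65.91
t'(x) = 2*x + 4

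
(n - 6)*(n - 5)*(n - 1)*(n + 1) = n^4 - 11*n^3 + 29*n^2 + 11*n - 30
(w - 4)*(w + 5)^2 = w^3 + 6*w^2 - 15*w - 100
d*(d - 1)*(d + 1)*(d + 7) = d^4 + 7*d^3 - d^2 - 7*d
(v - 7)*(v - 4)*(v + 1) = v^3 - 10*v^2 + 17*v + 28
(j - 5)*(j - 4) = j^2 - 9*j + 20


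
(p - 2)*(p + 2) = p^2 - 4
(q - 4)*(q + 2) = q^2 - 2*q - 8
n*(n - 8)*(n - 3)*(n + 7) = n^4 - 4*n^3 - 53*n^2 + 168*n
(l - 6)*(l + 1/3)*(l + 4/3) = l^3 - 13*l^2/3 - 86*l/9 - 8/3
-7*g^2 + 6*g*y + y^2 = (-g + y)*(7*g + y)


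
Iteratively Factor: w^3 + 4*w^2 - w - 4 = (w + 4)*(w^2 - 1) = (w + 1)*(w + 4)*(w - 1)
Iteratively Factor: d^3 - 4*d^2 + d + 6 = (d - 2)*(d^2 - 2*d - 3) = (d - 2)*(d + 1)*(d - 3)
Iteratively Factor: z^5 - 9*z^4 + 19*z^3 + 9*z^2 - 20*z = (z - 5)*(z^4 - 4*z^3 - z^2 + 4*z) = (z - 5)*(z + 1)*(z^3 - 5*z^2 + 4*z) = (z - 5)*(z - 1)*(z + 1)*(z^2 - 4*z) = z*(z - 5)*(z - 1)*(z + 1)*(z - 4)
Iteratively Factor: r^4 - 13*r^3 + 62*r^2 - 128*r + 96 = (r - 3)*(r^3 - 10*r^2 + 32*r - 32) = (r - 4)*(r - 3)*(r^2 - 6*r + 8) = (r - 4)^2*(r - 3)*(r - 2)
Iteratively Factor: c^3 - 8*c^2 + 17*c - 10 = (c - 2)*(c^2 - 6*c + 5) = (c - 2)*(c - 1)*(c - 5)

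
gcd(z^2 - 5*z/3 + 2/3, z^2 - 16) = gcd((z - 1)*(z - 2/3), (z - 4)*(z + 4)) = 1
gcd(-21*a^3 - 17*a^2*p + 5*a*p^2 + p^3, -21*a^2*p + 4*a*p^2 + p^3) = -21*a^2 + 4*a*p + p^2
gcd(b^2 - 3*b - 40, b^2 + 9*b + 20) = b + 5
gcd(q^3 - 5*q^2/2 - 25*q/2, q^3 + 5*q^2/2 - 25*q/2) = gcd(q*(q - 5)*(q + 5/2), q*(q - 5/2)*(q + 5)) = q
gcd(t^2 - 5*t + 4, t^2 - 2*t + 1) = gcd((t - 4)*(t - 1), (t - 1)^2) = t - 1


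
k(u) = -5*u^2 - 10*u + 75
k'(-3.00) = 20.00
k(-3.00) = 60.00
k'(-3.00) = 20.00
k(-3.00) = 60.00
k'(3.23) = -42.30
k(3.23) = -9.46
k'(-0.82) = -1.80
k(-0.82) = 79.84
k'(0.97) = -19.70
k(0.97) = 60.60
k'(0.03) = -10.30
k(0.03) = 74.70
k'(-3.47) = 24.70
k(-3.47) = 49.50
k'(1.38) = -23.80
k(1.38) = 51.68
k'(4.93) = -59.30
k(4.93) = -95.82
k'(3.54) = -45.40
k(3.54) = -23.06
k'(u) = -10*u - 10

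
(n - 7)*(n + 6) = n^2 - n - 42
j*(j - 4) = j^2 - 4*j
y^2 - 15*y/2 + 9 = (y - 6)*(y - 3/2)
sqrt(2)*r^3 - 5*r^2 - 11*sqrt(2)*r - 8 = (r - 4*sqrt(2))*(r + sqrt(2))*(sqrt(2)*r + 1)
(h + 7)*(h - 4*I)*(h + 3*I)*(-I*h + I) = -I*h^4 - h^3 - 6*I*h^3 - 6*h^2 - 5*I*h^2 + 7*h - 72*I*h + 84*I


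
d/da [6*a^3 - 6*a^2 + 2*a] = 18*a^2 - 12*a + 2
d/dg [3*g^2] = 6*g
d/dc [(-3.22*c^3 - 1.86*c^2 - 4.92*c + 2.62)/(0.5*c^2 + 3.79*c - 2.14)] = (-1.61*c^4 - 24.4076*c^3 + 16.083*c^2 + 5.3408*c + 0.599)/(0.25*c^4 + 3.79*c^3 + 12.2241*c^2 - 16.2212*c + 4.5796)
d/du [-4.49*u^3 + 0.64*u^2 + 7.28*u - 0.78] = -13.47*u^2 + 1.28*u + 7.28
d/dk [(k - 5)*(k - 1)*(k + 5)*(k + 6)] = 4*k^3 + 15*k^2 - 62*k - 125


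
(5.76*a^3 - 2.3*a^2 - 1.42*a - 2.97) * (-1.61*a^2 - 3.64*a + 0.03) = -9.2736*a^5 - 17.2634*a^4 + 10.831*a^3 + 9.8815*a^2 + 10.7682*a - 0.0891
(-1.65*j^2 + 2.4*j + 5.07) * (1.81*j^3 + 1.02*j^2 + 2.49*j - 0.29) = -2.9865*j^5 + 2.661*j^4 + 7.5162*j^3 + 11.6259*j^2 + 11.9283*j - 1.4703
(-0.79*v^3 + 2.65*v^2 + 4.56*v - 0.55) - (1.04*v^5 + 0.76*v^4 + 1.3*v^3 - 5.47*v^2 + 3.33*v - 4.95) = -1.04*v^5 - 0.76*v^4 - 2.09*v^3 + 8.12*v^2 + 1.23*v + 4.4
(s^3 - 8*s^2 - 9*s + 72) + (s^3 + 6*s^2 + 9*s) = 2*s^3 - 2*s^2 + 72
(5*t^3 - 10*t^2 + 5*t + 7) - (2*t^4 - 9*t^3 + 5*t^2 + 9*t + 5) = -2*t^4 + 14*t^3 - 15*t^2 - 4*t + 2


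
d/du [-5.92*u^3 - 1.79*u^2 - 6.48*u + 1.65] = -17.76*u^2 - 3.58*u - 6.48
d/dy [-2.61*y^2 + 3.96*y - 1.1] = 3.96 - 5.22*y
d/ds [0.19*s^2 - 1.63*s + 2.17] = 0.38*s - 1.63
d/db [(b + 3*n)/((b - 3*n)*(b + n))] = ((b - 3*n)*(b + n) - (b - 3*n)*(b + 3*n) - (b + n)*(b + 3*n))/((b - 3*n)^2*(b + n)^2)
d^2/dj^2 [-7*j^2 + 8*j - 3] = -14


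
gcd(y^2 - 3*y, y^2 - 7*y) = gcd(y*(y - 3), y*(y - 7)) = y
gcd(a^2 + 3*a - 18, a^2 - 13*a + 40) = 1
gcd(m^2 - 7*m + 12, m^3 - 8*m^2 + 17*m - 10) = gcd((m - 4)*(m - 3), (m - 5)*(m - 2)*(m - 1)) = 1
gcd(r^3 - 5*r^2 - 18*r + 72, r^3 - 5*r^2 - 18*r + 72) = r^3 - 5*r^2 - 18*r + 72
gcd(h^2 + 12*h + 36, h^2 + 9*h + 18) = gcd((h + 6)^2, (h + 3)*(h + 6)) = h + 6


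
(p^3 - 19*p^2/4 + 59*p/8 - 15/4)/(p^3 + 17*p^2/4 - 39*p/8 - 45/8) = (4*p^2 - 13*p + 10)/(4*p^2 + 23*p + 15)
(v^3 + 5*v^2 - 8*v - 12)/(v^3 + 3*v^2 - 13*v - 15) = (v^2 + 4*v - 12)/(v^2 + 2*v - 15)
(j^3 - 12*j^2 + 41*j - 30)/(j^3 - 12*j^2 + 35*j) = (j^2 - 7*j + 6)/(j*(j - 7))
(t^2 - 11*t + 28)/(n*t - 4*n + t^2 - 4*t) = (t - 7)/(n + t)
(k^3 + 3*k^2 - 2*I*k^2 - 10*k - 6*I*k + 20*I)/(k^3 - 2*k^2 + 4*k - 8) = (k + 5)/(k + 2*I)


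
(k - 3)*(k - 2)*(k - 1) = k^3 - 6*k^2 + 11*k - 6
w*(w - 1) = w^2 - w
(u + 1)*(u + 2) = u^2 + 3*u + 2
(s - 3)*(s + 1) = s^2 - 2*s - 3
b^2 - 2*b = b*(b - 2)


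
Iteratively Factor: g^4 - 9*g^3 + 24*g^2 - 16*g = (g - 4)*(g^3 - 5*g^2 + 4*g) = (g - 4)*(g - 1)*(g^2 - 4*g) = (g - 4)^2*(g - 1)*(g)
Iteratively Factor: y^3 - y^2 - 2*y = (y + 1)*(y^2 - 2*y) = y*(y + 1)*(y - 2)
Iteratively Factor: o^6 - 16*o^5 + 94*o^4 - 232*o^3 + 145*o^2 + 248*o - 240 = (o - 4)*(o^5 - 12*o^4 + 46*o^3 - 48*o^2 - 47*o + 60) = (o - 4)*(o + 1)*(o^4 - 13*o^3 + 59*o^2 - 107*o + 60) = (o - 4)*(o - 1)*(o + 1)*(o^3 - 12*o^2 + 47*o - 60) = (o - 4)*(o - 3)*(o - 1)*(o + 1)*(o^2 - 9*o + 20) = (o - 5)*(o - 4)*(o - 3)*(o - 1)*(o + 1)*(o - 4)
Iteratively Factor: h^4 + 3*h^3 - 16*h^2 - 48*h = (h - 4)*(h^3 + 7*h^2 + 12*h) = (h - 4)*(h + 3)*(h^2 + 4*h) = (h - 4)*(h + 3)*(h + 4)*(h)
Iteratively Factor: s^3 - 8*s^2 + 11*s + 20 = (s - 5)*(s^2 - 3*s - 4) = (s - 5)*(s + 1)*(s - 4)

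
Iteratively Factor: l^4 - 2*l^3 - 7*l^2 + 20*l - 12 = (l - 2)*(l^3 - 7*l + 6) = (l - 2)^2*(l^2 + 2*l - 3) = (l - 2)^2*(l + 3)*(l - 1)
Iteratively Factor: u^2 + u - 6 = (u + 3)*(u - 2)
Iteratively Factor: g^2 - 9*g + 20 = (g - 4)*(g - 5)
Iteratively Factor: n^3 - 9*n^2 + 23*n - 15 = (n - 3)*(n^2 - 6*n + 5) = (n - 3)*(n - 1)*(n - 5)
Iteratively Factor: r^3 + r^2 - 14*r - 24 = (r + 3)*(r^2 - 2*r - 8) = (r + 2)*(r + 3)*(r - 4)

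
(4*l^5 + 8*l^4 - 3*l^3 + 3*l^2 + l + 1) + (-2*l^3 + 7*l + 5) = 4*l^5 + 8*l^4 - 5*l^3 + 3*l^2 + 8*l + 6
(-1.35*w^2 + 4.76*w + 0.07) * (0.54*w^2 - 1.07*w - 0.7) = -0.729*w^4 + 4.0149*w^3 - 4.1104*w^2 - 3.4069*w - 0.049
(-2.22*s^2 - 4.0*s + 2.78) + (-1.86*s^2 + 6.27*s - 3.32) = -4.08*s^2 + 2.27*s - 0.54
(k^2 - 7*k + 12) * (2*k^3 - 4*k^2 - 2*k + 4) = 2*k^5 - 18*k^4 + 50*k^3 - 30*k^2 - 52*k + 48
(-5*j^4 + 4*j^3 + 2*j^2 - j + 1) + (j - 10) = -5*j^4 + 4*j^3 + 2*j^2 - 9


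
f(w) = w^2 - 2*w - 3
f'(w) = 2*w - 2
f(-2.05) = 5.30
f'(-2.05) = -6.10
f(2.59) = -1.47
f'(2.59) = 3.18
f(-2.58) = 8.82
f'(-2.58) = -7.16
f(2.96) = -0.16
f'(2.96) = 3.92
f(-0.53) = -1.66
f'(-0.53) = -3.06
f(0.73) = -3.93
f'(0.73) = -0.54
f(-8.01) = 77.18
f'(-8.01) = -18.02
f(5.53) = 16.52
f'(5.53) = 9.06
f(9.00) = 60.00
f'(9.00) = 16.00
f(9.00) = 60.00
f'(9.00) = 16.00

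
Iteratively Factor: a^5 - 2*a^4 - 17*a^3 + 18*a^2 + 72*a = (a + 3)*(a^4 - 5*a^3 - 2*a^2 + 24*a) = (a - 4)*(a + 3)*(a^3 - a^2 - 6*a) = (a - 4)*(a - 3)*(a + 3)*(a^2 + 2*a) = a*(a - 4)*(a - 3)*(a + 3)*(a + 2)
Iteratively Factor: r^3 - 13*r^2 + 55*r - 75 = (r - 5)*(r^2 - 8*r + 15) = (r - 5)^2*(r - 3)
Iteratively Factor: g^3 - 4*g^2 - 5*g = (g)*(g^2 - 4*g - 5) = g*(g + 1)*(g - 5)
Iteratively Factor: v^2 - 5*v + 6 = (v - 2)*(v - 3)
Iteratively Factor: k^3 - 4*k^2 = (k)*(k^2 - 4*k) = k*(k - 4)*(k)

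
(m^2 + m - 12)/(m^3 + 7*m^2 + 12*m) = (m - 3)/(m*(m + 3))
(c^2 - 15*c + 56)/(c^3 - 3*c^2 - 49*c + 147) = (c - 8)/(c^2 + 4*c - 21)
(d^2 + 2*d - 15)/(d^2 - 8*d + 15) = (d + 5)/(d - 5)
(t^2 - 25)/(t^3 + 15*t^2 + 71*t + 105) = (t - 5)/(t^2 + 10*t + 21)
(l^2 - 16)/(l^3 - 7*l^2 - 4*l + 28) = (l^2 - 16)/(l^3 - 7*l^2 - 4*l + 28)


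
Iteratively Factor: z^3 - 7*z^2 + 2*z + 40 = (z + 2)*(z^2 - 9*z + 20) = (z - 5)*(z + 2)*(z - 4)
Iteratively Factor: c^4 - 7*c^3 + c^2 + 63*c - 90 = (c - 2)*(c^3 - 5*c^2 - 9*c + 45) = (c - 5)*(c - 2)*(c^2 - 9) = (c - 5)*(c - 2)*(c + 3)*(c - 3)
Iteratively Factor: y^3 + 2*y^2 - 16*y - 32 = (y - 4)*(y^2 + 6*y + 8) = (y - 4)*(y + 4)*(y + 2)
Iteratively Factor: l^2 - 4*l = (l)*(l - 4)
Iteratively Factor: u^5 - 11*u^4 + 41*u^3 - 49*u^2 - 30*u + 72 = (u - 2)*(u^4 - 9*u^3 + 23*u^2 - 3*u - 36) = (u - 3)*(u - 2)*(u^3 - 6*u^2 + 5*u + 12) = (u - 4)*(u - 3)*(u - 2)*(u^2 - 2*u - 3) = (u - 4)*(u - 3)^2*(u - 2)*(u + 1)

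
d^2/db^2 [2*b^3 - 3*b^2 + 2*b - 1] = 12*b - 6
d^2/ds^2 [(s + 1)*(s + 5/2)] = 2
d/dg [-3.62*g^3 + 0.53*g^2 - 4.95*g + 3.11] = -10.86*g^2 + 1.06*g - 4.95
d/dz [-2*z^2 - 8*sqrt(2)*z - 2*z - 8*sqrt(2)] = -4*z - 8*sqrt(2) - 2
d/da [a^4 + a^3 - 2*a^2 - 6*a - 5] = 4*a^3 + 3*a^2 - 4*a - 6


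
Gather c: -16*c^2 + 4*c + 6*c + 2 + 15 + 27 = -16*c^2 + 10*c + 44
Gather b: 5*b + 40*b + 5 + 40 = 45*b + 45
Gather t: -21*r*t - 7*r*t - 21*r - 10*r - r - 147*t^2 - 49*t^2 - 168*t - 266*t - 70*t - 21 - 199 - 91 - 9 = -32*r - 196*t^2 + t*(-28*r - 504) - 320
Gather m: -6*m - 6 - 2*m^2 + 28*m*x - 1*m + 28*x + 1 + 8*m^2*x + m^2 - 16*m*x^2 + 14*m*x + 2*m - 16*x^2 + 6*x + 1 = m^2*(8*x - 1) + m*(-16*x^2 + 42*x - 5) - 16*x^2 + 34*x - 4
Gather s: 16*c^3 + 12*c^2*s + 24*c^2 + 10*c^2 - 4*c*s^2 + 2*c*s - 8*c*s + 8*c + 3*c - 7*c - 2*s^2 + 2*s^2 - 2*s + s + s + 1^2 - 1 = 16*c^3 + 34*c^2 - 4*c*s^2 + 4*c + s*(12*c^2 - 6*c)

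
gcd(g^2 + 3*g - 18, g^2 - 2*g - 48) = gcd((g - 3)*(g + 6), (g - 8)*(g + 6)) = g + 6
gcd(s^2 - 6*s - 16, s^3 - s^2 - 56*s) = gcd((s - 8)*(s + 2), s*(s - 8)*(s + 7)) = s - 8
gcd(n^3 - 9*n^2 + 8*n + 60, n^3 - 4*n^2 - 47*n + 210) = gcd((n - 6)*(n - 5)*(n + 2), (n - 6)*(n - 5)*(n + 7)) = n^2 - 11*n + 30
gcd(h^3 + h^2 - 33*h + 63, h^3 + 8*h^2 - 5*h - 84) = h^2 + 4*h - 21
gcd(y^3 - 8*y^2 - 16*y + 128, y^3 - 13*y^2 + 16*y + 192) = y - 8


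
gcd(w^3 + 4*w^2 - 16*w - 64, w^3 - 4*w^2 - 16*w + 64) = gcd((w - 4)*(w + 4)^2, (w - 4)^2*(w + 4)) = w^2 - 16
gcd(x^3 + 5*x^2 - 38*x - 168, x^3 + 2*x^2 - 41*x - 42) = x^2 + x - 42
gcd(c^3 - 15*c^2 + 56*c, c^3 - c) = c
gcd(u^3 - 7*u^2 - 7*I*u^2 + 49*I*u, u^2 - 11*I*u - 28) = u - 7*I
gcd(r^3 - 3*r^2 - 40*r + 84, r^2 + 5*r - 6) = r + 6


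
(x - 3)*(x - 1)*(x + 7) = x^3 + 3*x^2 - 25*x + 21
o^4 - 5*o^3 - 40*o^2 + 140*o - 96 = (o - 8)*(o - 2)*(o - 1)*(o + 6)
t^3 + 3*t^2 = t^2*(t + 3)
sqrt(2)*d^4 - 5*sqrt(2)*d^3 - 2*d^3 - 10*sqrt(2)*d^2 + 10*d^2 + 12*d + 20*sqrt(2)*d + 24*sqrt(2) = (d - 6)*(d - 2*sqrt(2))*(d + sqrt(2))*(sqrt(2)*d + sqrt(2))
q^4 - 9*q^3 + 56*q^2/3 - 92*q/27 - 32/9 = (q - 6)*(q - 8/3)*(q - 2/3)*(q + 1/3)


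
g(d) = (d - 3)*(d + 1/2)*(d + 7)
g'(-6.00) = 35.00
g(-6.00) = 49.50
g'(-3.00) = -19.00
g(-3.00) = 60.00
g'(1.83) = 7.52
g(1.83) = -24.07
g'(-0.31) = -21.50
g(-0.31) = -4.21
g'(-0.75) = -24.06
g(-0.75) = 5.86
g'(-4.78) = 6.53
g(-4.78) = 73.92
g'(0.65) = -11.88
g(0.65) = -20.67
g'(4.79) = 92.94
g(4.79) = 111.64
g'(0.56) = -13.02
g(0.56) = -19.55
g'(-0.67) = -23.68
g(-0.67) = 3.95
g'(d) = (d - 3)*(d + 1/2) + (d - 3)*(d + 7) + (d + 1/2)*(d + 7) = 3*d^2 + 9*d - 19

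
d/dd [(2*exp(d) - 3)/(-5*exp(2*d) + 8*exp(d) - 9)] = (10*exp(2*d) - 30*exp(d) + 6)*exp(d)/(25*exp(4*d) - 80*exp(3*d) + 154*exp(2*d) - 144*exp(d) + 81)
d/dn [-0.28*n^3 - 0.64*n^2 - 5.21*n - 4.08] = -0.84*n^2 - 1.28*n - 5.21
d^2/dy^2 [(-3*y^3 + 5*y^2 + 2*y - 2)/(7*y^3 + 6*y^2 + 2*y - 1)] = 2*(371*y^6 + 420*y^5 - 672*y^4 - 473*y^3 - 108*y^2 - 87*y - 11)/(343*y^9 + 882*y^8 + 1050*y^7 + 573*y^6 + 48*y^5 - 120*y^4 - 43*y^3 + 6*y^2 + 6*y - 1)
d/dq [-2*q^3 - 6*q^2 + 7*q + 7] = -6*q^2 - 12*q + 7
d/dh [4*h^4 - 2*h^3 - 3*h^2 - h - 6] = 16*h^3 - 6*h^2 - 6*h - 1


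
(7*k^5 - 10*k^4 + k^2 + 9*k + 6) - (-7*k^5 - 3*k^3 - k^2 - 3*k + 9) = 14*k^5 - 10*k^4 + 3*k^3 + 2*k^2 + 12*k - 3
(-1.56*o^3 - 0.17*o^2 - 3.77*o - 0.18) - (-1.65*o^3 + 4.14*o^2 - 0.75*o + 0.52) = 0.0899999999999999*o^3 - 4.31*o^2 - 3.02*o - 0.7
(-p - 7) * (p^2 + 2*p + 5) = -p^3 - 9*p^2 - 19*p - 35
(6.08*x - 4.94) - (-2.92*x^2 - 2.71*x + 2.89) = 2.92*x^2 + 8.79*x - 7.83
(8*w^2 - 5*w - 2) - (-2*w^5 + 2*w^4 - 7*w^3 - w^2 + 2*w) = 2*w^5 - 2*w^4 + 7*w^3 + 9*w^2 - 7*w - 2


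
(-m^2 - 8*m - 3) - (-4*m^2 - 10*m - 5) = 3*m^2 + 2*m + 2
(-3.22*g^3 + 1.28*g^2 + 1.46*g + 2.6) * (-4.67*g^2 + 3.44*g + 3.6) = 15.0374*g^5 - 17.0544*g^4 - 14.007*g^3 - 2.5116*g^2 + 14.2*g + 9.36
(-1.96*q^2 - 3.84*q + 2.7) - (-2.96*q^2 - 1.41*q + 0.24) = 1.0*q^2 - 2.43*q + 2.46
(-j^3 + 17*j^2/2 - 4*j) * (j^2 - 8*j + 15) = -j^5 + 33*j^4/2 - 87*j^3 + 319*j^2/2 - 60*j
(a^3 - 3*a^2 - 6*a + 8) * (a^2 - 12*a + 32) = a^5 - 15*a^4 + 62*a^3 - 16*a^2 - 288*a + 256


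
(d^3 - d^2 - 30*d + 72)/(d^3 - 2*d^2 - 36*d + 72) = (d^2 - 7*d + 12)/(d^2 - 8*d + 12)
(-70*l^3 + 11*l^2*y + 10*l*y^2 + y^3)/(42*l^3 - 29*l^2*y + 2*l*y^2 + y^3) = (5*l + y)/(-3*l + y)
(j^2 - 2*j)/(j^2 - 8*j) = (j - 2)/(j - 8)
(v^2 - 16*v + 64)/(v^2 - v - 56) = (v - 8)/(v + 7)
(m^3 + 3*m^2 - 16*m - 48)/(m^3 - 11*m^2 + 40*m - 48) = (m^2 + 7*m + 12)/(m^2 - 7*m + 12)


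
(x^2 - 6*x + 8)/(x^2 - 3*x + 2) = (x - 4)/(x - 1)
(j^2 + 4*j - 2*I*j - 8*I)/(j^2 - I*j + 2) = (j + 4)/(j + I)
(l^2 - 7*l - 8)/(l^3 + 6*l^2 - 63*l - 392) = (l + 1)/(l^2 + 14*l + 49)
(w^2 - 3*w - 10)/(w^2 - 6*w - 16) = (w - 5)/(w - 8)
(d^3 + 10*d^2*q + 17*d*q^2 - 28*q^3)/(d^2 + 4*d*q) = d + 6*q - 7*q^2/d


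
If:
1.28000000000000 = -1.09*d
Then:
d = -1.17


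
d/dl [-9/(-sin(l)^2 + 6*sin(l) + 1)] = 18*(3 - sin(l))*cos(l)/(6*sin(l) + cos(l)^2)^2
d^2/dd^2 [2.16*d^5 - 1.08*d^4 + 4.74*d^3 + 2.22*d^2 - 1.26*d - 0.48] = 43.2*d^3 - 12.96*d^2 + 28.44*d + 4.44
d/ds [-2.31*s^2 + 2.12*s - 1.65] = 2.12 - 4.62*s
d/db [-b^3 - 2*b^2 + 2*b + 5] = -3*b^2 - 4*b + 2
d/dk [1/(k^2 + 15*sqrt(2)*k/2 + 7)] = 2*(-4*k - 15*sqrt(2))/(2*k^2 + 15*sqrt(2)*k + 14)^2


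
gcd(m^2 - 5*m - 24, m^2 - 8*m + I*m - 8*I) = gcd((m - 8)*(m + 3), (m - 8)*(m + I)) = m - 8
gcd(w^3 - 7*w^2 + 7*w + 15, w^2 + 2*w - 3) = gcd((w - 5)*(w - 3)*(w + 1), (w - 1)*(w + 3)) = 1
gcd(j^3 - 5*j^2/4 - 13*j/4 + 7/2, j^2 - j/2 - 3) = j - 2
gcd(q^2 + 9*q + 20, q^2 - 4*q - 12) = 1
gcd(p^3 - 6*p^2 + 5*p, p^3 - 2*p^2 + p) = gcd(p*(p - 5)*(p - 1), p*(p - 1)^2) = p^2 - p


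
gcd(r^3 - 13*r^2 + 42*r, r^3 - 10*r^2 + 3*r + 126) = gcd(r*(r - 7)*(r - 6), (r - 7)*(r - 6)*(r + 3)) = r^2 - 13*r + 42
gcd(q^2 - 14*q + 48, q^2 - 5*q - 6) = q - 6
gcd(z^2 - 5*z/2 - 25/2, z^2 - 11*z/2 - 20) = z + 5/2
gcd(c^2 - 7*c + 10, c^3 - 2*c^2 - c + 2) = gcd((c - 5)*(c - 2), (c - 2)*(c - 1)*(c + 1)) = c - 2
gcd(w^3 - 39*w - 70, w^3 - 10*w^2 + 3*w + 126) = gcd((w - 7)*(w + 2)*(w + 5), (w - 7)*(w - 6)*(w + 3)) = w - 7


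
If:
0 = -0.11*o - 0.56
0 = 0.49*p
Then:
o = -5.09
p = 0.00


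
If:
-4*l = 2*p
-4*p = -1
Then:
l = -1/8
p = 1/4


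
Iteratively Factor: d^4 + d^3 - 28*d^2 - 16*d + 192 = (d + 4)*(d^3 - 3*d^2 - 16*d + 48) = (d + 4)^2*(d^2 - 7*d + 12) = (d - 3)*(d + 4)^2*(d - 4)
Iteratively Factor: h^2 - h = (h)*(h - 1)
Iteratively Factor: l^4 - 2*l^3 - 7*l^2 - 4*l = (l)*(l^3 - 2*l^2 - 7*l - 4) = l*(l + 1)*(l^2 - 3*l - 4) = l*(l - 4)*(l + 1)*(l + 1)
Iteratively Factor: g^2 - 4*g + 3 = (g - 3)*(g - 1)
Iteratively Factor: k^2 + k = (k)*(k + 1)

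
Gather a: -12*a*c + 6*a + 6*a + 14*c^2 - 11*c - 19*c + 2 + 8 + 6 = a*(12 - 12*c) + 14*c^2 - 30*c + 16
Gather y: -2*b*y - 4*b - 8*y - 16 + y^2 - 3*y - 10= -4*b + y^2 + y*(-2*b - 11) - 26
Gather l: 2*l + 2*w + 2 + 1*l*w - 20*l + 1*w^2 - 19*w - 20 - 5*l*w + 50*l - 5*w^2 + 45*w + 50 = l*(32 - 4*w) - 4*w^2 + 28*w + 32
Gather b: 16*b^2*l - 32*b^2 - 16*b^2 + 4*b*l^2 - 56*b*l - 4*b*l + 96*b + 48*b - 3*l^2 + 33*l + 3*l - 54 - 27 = b^2*(16*l - 48) + b*(4*l^2 - 60*l + 144) - 3*l^2 + 36*l - 81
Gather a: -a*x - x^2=-a*x - x^2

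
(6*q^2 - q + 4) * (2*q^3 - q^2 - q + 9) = 12*q^5 - 8*q^4 + 3*q^3 + 51*q^2 - 13*q + 36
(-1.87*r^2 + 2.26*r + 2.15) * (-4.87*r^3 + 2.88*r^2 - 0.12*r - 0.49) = 9.1069*r^5 - 16.3918*r^4 - 3.7373*r^3 + 6.8371*r^2 - 1.3654*r - 1.0535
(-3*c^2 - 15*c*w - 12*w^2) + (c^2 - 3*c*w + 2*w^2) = -2*c^2 - 18*c*w - 10*w^2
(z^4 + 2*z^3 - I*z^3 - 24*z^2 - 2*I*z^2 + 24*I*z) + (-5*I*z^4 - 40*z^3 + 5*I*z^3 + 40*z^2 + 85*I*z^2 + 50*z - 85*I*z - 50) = z^4 - 5*I*z^4 - 38*z^3 + 4*I*z^3 + 16*z^2 + 83*I*z^2 + 50*z - 61*I*z - 50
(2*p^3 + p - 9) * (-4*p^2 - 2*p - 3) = -8*p^5 - 4*p^4 - 10*p^3 + 34*p^2 + 15*p + 27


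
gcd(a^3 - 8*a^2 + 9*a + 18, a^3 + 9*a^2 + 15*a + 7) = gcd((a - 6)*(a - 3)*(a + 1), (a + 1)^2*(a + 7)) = a + 1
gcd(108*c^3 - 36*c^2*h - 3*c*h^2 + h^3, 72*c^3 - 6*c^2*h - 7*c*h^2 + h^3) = 6*c - h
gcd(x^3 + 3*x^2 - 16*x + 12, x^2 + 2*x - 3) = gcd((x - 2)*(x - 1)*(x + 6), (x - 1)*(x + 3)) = x - 1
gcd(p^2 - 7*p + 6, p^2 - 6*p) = p - 6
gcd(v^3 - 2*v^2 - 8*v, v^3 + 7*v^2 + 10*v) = v^2 + 2*v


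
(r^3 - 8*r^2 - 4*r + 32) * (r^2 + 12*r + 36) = r^5 + 4*r^4 - 64*r^3 - 304*r^2 + 240*r + 1152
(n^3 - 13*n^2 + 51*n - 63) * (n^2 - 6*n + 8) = n^5 - 19*n^4 + 137*n^3 - 473*n^2 + 786*n - 504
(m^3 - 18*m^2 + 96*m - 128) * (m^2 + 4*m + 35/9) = m^5 - 14*m^4 + 251*m^3/9 + 186*m^2 - 416*m/3 - 4480/9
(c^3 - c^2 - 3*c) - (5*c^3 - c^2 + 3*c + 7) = -4*c^3 - 6*c - 7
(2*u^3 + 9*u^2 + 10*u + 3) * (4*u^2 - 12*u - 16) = 8*u^5 + 12*u^4 - 100*u^3 - 252*u^2 - 196*u - 48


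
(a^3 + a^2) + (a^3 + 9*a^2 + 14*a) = 2*a^3 + 10*a^2 + 14*a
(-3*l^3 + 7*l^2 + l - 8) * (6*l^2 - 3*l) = -18*l^5 + 51*l^4 - 15*l^3 - 51*l^2 + 24*l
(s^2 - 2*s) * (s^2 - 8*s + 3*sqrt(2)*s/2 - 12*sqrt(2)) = s^4 - 10*s^3 + 3*sqrt(2)*s^3/2 - 15*sqrt(2)*s^2 + 16*s^2 + 24*sqrt(2)*s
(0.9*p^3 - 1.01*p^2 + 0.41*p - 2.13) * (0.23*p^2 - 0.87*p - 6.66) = 0.207*p^5 - 1.0153*p^4 - 5.021*p^3 + 5.88*p^2 - 0.8775*p + 14.1858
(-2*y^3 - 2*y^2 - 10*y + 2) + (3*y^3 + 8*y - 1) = y^3 - 2*y^2 - 2*y + 1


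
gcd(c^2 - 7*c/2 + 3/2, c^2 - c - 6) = c - 3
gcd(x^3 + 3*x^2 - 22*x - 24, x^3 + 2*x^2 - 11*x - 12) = x + 1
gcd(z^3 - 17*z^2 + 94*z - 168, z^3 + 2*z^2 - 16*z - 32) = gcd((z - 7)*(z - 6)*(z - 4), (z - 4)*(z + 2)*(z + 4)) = z - 4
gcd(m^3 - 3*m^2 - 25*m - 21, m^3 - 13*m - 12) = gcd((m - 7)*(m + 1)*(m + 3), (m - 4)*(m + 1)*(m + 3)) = m^2 + 4*m + 3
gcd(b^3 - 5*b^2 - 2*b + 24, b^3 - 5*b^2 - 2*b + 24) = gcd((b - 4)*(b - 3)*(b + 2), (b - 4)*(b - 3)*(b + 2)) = b^3 - 5*b^2 - 2*b + 24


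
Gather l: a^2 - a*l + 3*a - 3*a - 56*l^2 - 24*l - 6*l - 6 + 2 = a^2 - 56*l^2 + l*(-a - 30) - 4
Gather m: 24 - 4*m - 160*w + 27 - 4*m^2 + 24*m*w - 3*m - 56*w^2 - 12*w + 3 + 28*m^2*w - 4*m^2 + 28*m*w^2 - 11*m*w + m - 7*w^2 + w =m^2*(28*w - 8) + m*(28*w^2 + 13*w - 6) - 63*w^2 - 171*w + 54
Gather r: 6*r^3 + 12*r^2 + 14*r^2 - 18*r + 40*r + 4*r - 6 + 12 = 6*r^3 + 26*r^2 + 26*r + 6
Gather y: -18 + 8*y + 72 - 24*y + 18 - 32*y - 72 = -48*y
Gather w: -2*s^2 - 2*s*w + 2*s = -2*s^2 - 2*s*w + 2*s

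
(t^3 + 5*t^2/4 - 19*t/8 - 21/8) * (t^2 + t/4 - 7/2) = t^5 + 3*t^4/2 - 89*t^3/16 - 243*t^2/32 + 245*t/32 + 147/16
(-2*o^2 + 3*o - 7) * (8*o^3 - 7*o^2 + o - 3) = -16*o^5 + 38*o^4 - 79*o^3 + 58*o^2 - 16*o + 21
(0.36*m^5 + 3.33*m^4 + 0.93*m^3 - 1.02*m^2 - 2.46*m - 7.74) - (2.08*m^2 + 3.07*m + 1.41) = 0.36*m^5 + 3.33*m^4 + 0.93*m^3 - 3.1*m^2 - 5.53*m - 9.15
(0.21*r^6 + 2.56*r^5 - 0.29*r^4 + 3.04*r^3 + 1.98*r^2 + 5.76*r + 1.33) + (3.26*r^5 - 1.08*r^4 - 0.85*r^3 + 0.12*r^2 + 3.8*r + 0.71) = 0.21*r^6 + 5.82*r^5 - 1.37*r^4 + 2.19*r^3 + 2.1*r^2 + 9.56*r + 2.04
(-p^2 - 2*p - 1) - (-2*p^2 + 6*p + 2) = p^2 - 8*p - 3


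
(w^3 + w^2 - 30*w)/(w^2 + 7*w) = (w^2 + w - 30)/(w + 7)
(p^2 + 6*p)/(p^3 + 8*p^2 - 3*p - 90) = p/(p^2 + 2*p - 15)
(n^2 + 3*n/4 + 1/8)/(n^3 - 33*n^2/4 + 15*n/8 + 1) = (2*n + 1)/(2*n^2 - 17*n + 8)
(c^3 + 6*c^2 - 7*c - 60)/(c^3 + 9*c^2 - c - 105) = (c + 4)/(c + 7)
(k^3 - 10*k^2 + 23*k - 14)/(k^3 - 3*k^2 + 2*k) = (k - 7)/k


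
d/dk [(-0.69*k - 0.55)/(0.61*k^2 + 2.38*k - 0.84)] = (0.4209*k^2 + 0.671*k + 1.8886)/(0.3721*k^4 + 2.9036*k^3 + 4.6396*k^2 - 3.9984*k + 0.7056)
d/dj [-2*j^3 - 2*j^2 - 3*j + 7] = -6*j^2 - 4*j - 3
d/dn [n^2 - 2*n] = 2*n - 2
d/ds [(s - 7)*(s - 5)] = 2*s - 12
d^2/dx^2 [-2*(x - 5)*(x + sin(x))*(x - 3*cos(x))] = 2*x^2*sin(x) - 6*x^2*cos(x) - 34*x*sin(x) - 12*x*sin(2*x) + 22*x*cos(x) - 12*x + 56*sin(x) + 60*sin(2*x) + 32*cos(x) + 12*cos(2*x) + 20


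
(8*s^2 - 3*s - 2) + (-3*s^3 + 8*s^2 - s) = -3*s^3 + 16*s^2 - 4*s - 2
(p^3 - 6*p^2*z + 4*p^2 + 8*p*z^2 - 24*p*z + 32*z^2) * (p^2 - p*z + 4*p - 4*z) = p^5 - 7*p^4*z + 8*p^4 + 14*p^3*z^2 - 56*p^3*z + 16*p^3 - 8*p^2*z^3 + 112*p^2*z^2 - 112*p^2*z - 64*p*z^3 + 224*p*z^2 - 128*z^3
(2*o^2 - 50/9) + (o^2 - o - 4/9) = 3*o^2 - o - 6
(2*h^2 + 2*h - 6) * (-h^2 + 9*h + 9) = -2*h^4 + 16*h^3 + 42*h^2 - 36*h - 54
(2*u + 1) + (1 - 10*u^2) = -10*u^2 + 2*u + 2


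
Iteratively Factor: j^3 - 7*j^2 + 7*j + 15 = (j - 5)*(j^2 - 2*j - 3) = (j - 5)*(j - 3)*(j + 1)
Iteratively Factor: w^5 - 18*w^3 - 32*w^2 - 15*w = (w + 3)*(w^4 - 3*w^3 - 9*w^2 - 5*w) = (w + 1)*(w + 3)*(w^3 - 4*w^2 - 5*w) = w*(w + 1)*(w + 3)*(w^2 - 4*w - 5) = w*(w - 5)*(w + 1)*(w + 3)*(w + 1)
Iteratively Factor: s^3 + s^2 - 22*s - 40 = (s + 4)*(s^2 - 3*s - 10) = (s - 5)*(s + 4)*(s + 2)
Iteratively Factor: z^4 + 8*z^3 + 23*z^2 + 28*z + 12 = (z + 2)*(z^3 + 6*z^2 + 11*z + 6) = (z + 2)^2*(z^2 + 4*z + 3) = (z + 1)*(z + 2)^2*(z + 3)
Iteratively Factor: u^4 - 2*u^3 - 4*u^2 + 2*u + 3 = (u - 3)*(u^3 + u^2 - u - 1) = (u - 3)*(u + 1)*(u^2 - 1) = (u - 3)*(u - 1)*(u + 1)*(u + 1)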